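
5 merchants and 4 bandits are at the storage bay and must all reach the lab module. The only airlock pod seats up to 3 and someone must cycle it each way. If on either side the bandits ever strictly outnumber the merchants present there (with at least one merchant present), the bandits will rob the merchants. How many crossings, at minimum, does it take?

Counting alone: each trip to the lab module takes at most 3 across and each return brings at least 1 back, so after t trips out (and t−1 returns) at most 3t − (t−1) of the 9 are across; that first reaches 9 at t = 4, so at least 7 crossings are needed.
The plan below uses exactly 7 crossings, so it is optimal:
1. 3 bandits → the lab module.  (the storage bay: 5M 1B; the lab module: 0M 3B)
2. 1 bandit ← the storage bay.  (the storage bay: 5M 2B; the lab module: 0M 2B)
3. 3 merchants → the lab module.  (the storage bay: 2M 2B; the lab module: 3M 2B)
4. 1 merchant ← the storage bay.  (the storage bay: 3M 2B; the lab module: 2M 2B)
5. 2 merchants and 1 bandit → the lab module.  (the storage bay: 1M 1B; the lab module: 4M 3B)
6. 1 merchant ← the storage bay.  (the storage bay: 2M 1B; the lab module: 3M 3B)
7. 2 merchants and 1 bandit → the lab module.  (the storage bay: 0M 0B; the lab module: 5M 4B)

7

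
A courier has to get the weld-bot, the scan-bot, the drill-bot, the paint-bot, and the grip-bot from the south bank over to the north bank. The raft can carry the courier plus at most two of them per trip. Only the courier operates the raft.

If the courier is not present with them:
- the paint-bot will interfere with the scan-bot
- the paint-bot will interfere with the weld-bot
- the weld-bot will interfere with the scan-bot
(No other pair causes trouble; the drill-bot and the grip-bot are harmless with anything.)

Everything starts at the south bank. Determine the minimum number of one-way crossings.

7

Counting alone: the courier can take at most 2 across per trip to the north bank, so moving all 5 needs at least 3 loaded trips out, with a return between consecutive ones — at least 5 crossings.
The safety rule pushes this higher. Following every safe sequence of crossings, the most of the 5 that can be at the north bank as the raft arrives there on crossing 5 is 4 — never all 5.
So no plan with fewer than 7 crossings exists, and this one achieves 7:
1. Courier goes to the north bank with the scan-bot and the weld-bot.
2. Courier goes back to the south bank with the weld-bot.
3. Courier goes to the north bank with the drill-bot and the weld-bot.
4. Courier goes back to the south bank with the weld-bot.
5. Courier goes to the north bank with the grip-bot and the weld-bot.
6. Courier goes back to the south bank with the weld-bot.
7. Courier goes to the north bank with the paint-bot and the weld-bot.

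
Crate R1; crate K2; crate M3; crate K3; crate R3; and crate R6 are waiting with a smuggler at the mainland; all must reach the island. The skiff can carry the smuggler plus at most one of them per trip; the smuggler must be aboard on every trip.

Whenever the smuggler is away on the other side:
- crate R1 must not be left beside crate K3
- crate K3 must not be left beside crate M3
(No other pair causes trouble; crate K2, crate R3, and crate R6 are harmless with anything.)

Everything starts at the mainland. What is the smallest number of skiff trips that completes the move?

13

Counting alone: the smuggler can take at most 1 across per trip to the island, so moving all 6 needs at least 6 loaded trips out, with a return between consecutive ones — at least 11 crossings.
The safety rule pushes this higher. Following every safe sequence of crossings, the most of the 6 that can be at the island as the skiff arrives there on crossing 11 is 5 — never all 6.
So no plan with fewer than 13 crossings exists, and this one achieves 13:
1. Smuggler goes to the island with crate K3.  [the mainland: crate K2, crate M3, crate R1, crate R3, crate R6 | the island: crate K3]
2. Smuggler goes back to the mainland alone.  [the mainland: crate K2, crate M3, crate R1, crate R3, crate R6 | the island: crate K3]
3. Smuggler goes to the island with crate R1.  [the mainland: crate K2, crate M3, crate R3, crate R6 | the island: crate K3, crate R1]
4. Smuggler goes back to the mainland with crate K3.  [the mainland: crate K2, crate K3, crate M3, crate R3, crate R6 | the island: crate R1]
5. Smuggler goes to the island with crate M3.  [the mainland: crate K2, crate K3, crate R3, crate R6 | the island: crate M3, crate R1]
6. Smuggler goes back to the mainland alone.  [the mainland: crate K2, crate K3, crate R3, crate R6 | the island: crate M3, crate R1]
7. Smuggler goes to the island with crate K2.  [the mainland: crate K3, crate R3, crate R6 | the island: crate K2, crate M3, crate R1]
8. Smuggler goes back to the mainland alone.  [the mainland: crate K3, crate R3, crate R6 | the island: crate K2, crate M3, crate R1]
9. Smuggler goes to the island with crate R3.  [the mainland: crate K3, crate R6 | the island: crate K2, crate M3, crate R1, crate R3]
10. Smuggler goes back to the mainland alone.  [the mainland: crate K3, crate R6 | the island: crate K2, crate M3, crate R1, crate R3]
11. Smuggler goes to the island with crate R6.  [the mainland: crate K3 | the island: crate K2, crate M3, crate R1, crate R3, crate R6]
12. Smuggler goes back to the mainland alone.  [the mainland: crate K3 | the island: crate K2, crate M3, crate R1, crate R3, crate R6]
13. Smuggler goes to the island with crate K3.  [the mainland: — | the island: crate K2, crate K3, crate M3, crate R1, crate R3, crate R6]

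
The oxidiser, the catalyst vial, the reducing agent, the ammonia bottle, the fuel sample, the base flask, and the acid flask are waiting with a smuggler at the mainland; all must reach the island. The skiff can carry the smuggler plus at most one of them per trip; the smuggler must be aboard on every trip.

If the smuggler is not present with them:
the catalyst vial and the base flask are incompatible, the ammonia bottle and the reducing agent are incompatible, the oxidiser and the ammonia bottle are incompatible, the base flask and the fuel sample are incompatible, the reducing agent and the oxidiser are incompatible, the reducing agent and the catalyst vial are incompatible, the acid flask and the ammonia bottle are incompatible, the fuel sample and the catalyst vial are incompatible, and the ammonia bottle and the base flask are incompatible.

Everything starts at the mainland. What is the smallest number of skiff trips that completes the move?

Whatever the first load, the items left behind include a forbidden pair without the smuggler. No opening move is safe, so no plan exists.

impossible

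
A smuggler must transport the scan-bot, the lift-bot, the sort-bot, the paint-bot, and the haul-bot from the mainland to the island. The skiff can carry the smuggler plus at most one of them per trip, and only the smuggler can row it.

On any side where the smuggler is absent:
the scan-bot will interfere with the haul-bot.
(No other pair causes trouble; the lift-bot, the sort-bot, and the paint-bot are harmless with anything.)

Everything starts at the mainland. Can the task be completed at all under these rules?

Yes

1. Smuggler goes to the island with the scan-bot.  [the mainland: the haul-bot, the lift-bot, the paint-bot, the sort-bot | the island: the scan-bot]
2. Smuggler goes back to the mainland alone.  [the mainland: the haul-bot, the lift-bot, the paint-bot, the sort-bot | the island: the scan-bot]
3. Smuggler goes to the island with the lift-bot.  [the mainland: the haul-bot, the paint-bot, the sort-bot | the island: the lift-bot, the scan-bot]
4. Smuggler goes back to the mainland alone.  [the mainland: the haul-bot, the paint-bot, the sort-bot | the island: the lift-bot, the scan-bot]
5. Smuggler goes to the island with the sort-bot.  [the mainland: the haul-bot, the paint-bot | the island: the lift-bot, the scan-bot, the sort-bot]
6. Smuggler goes back to the mainland alone.  [the mainland: the haul-bot, the paint-bot | the island: the lift-bot, the scan-bot, the sort-bot]
7. Smuggler goes to the island with the paint-bot.  [the mainland: the haul-bot | the island: the lift-bot, the paint-bot, the scan-bot, the sort-bot]
8. Smuggler goes back to the mainland alone.  [the mainland: the haul-bot | the island: the lift-bot, the paint-bot, the scan-bot, the sort-bot]
9. Smuggler goes to the island with the haul-bot.  [the mainland: — | the island: the haul-bot, the lift-bot, the paint-bot, the scan-bot, the sort-bot]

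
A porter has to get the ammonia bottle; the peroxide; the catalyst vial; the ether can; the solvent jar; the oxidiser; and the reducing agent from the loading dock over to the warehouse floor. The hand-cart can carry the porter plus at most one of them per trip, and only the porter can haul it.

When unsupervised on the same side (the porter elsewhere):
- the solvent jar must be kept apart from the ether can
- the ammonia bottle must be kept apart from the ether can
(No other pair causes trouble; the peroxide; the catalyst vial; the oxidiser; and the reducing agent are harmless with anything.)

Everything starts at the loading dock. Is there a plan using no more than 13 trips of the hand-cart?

Counting alone: the porter can take at most 1 across per trip to the warehouse floor, so moving all 7 needs at least 7 loaded trips out, with a return between consecutive ones — at least 13 crossings.
The safety rule pushes this higher. Following every safe sequence of crossings, the most of the 7 that can be at the warehouse floor as the hand-cart arrives there on crossing 13 is 6 — never all 7.
So the move cannot be finished within 13 crossings. (The shortest complete plan takes 15:)
1. Porter goes to the warehouse floor with the ether can.
2. Porter goes back to the loading dock alone.
3. Porter goes to the warehouse floor with the ammonia bottle.
4. Porter goes back to the loading dock with the ether can.
5. Porter goes to the warehouse floor with the solvent jar.
6. Porter goes back to the loading dock alone.
7. Porter goes to the warehouse floor with the peroxide.
8. Porter goes back to the loading dock alone.
9. Porter goes to the warehouse floor with the catalyst vial.
10. Porter goes back to the loading dock alone.
11. Porter goes to the warehouse floor with the oxidiser.
12. Porter goes back to the loading dock alone.
13. Porter goes to the warehouse floor with the reducing agent.
14. Porter goes back to the loading dock alone.
15. Porter goes to the warehouse floor with the ether can.

No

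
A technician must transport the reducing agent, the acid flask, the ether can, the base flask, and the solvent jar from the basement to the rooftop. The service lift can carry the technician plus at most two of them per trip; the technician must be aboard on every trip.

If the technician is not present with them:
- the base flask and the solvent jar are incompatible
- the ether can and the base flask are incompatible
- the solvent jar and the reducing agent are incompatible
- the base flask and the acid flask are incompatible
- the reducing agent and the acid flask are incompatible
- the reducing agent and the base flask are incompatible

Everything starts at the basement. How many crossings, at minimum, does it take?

7

Counting alone: the technician can take at most 2 across per trip to the rooftop, so moving all 5 needs at least 3 loaded trips out, with a return between consecutive ones — at least 5 crossings.
The safety rule pushes this higher. Following every safe sequence of crossings, the most of the 5 that can be at the rooftop as the service lift arrives there on crossing 5 is 4 — never all 5.
So no plan with fewer than 7 crossings exists, and this one achieves 7:
1. Technician goes to the rooftop with the base flask and the reducing agent.  [the basement: the acid flask, the ether can, the solvent jar | the rooftop: the base flask, the reducing agent]
2. Technician goes back to the basement with the reducing agent.  [the basement: the acid flask, the ether can, the reducing agent, the solvent jar | the rooftop: the base flask]
3. Technician goes to the rooftop with the ether can and the reducing agent.  [the basement: the acid flask, the solvent jar | the rooftop: the base flask, the ether can, the reducing agent]
4. Technician goes back to the basement with the base flask.  [the basement: the acid flask, the base flask, the solvent jar | the rooftop: the ether can, the reducing agent]
5. Technician goes to the rooftop with the acid flask and the solvent jar.  [the basement: the base flask | the rooftop: the acid flask, the ether can, the reducing agent, the solvent jar]
6. Technician goes back to the basement with the reducing agent.  [the basement: the base flask, the reducing agent | the rooftop: the acid flask, the ether can, the solvent jar]
7. Technician goes to the rooftop with the base flask and the reducing agent.  [the basement: — | the rooftop: the acid flask, the base flask, the ether can, the reducing agent, the solvent jar]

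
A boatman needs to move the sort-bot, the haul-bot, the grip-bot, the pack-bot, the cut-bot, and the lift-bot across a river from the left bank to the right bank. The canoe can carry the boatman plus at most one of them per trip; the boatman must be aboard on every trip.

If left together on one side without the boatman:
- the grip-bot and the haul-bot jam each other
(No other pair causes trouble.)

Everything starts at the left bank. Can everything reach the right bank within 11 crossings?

Yes — this plan uses 11 crossings (≤ 11):
1. Boatman goes to the right bank with the haul-bot.
2. Boatman goes back to the left bank alone.
3. Boatman goes to the right bank with the sort-bot.
4. Boatman goes back to the left bank alone.
5. Boatman goes to the right bank with the pack-bot.
6. Boatman goes back to the left bank alone.
7. Boatman goes to the right bank with the cut-bot.
8. Boatman goes back to the left bank alone.
9. Boatman goes to the right bank with the lift-bot.
10. Boatman goes back to the left bank alone.
11. Boatman goes to the right bank with the grip-bot.

Yes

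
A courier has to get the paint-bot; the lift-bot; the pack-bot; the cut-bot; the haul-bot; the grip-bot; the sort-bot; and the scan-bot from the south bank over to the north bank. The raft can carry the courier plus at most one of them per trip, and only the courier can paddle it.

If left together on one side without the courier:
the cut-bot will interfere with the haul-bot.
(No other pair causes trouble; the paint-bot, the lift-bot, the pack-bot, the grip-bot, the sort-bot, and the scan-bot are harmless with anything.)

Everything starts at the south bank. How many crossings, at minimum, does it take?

15

Counting alone: the courier can take at most 1 across per trip to the north bank, so moving all 8 needs at least 8 loaded trips out, with a return between consecutive ones — at least 15 crossings.
The plan below uses exactly 15 crossings, so it is optimal:
1. Courier goes to the north bank with the cut-bot.
2. Courier goes back to the south bank alone.
3. Courier goes to the north bank with the paint-bot.
4. Courier goes back to the south bank alone.
5. Courier goes to the north bank with the lift-bot.
6. Courier goes back to the south bank alone.
7. Courier goes to the north bank with the pack-bot.
8. Courier goes back to the south bank alone.
9. Courier goes to the north bank with the grip-bot.
10. Courier goes back to the south bank alone.
11. Courier goes to the north bank with the sort-bot.
12. Courier goes back to the south bank alone.
13. Courier goes to the north bank with the scan-bot.
14. Courier goes back to the south bank alone.
15. Courier goes to the north bank with the haul-bot.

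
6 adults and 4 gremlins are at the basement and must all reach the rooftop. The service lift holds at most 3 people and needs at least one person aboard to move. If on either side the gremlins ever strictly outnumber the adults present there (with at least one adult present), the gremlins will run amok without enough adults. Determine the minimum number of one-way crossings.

Counting alone: each trip to the rooftop takes at most 3 across and each return brings at least 1 back, so after t trips out (and t−1 returns) at most 3t − (t−1) of the 10 are across; that first reaches 10 at t = 5, so at least 9 crossings are needed.
The plan below uses exactly 9 crossings, so it is optimal:
1. 2 gremlins → the rooftop.  (the basement: 6A 2G; the rooftop: 0A 2G)
2. 1 gremlin ← the basement.  (the basement: 6A 3G; the rooftop: 0A 1G)
3. 3 gremlins → the rooftop.  (the basement: 6A 0G; the rooftop: 0A 4G)
4. 1 gremlin ← the basement.  (the basement: 6A 1G; the rooftop: 0A 3G)
5. 3 adults → the rooftop.  (the basement: 3A 1G; the rooftop: 3A 3G)
6. 1 gremlin ← the basement.  (the basement: 3A 2G; the rooftop: 3A 2G)
7. 1 adult and 2 gremlins → the rooftop.  (the basement: 2A 0G; the rooftop: 4A 4G)
8. 1 gremlin ← the basement.  (the basement: 2A 1G; the rooftop: 4A 3G)
9. 2 adults and 1 gremlin → the rooftop.  (the basement: 0A 0G; the rooftop: 6A 4G)

9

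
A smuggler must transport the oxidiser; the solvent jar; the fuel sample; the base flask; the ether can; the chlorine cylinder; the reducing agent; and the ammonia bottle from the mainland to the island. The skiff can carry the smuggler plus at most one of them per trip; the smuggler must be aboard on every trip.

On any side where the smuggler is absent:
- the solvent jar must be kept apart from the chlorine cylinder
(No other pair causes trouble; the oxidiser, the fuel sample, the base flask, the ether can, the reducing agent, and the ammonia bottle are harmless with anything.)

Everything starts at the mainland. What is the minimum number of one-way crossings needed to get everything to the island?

15

Counting alone: the smuggler can take at most 1 across per trip to the island, so moving all 8 needs at least 8 loaded trips out, with a return between consecutive ones — at least 15 crossings.
The plan below uses exactly 15 crossings, so it is optimal:
1. Smuggler goes to the island with the solvent jar.  [the mainland: the ammonia bottle, the base flask, the chlorine cylinder, the ether can, the fuel sample, the oxidiser, the reducing agent | the island: the solvent jar]
2. Smuggler goes back to the mainland alone.  [the mainland: the ammonia bottle, the base flask, the chlorine cylinder, the ether can, the fuel sample, the oxidiser, the reducing agent | the island: the solvent jar]
3. Smuggler goes to the island with the oxidiser.  [the mainland: the ammonia bottle, the base flask, the chlorine cylinder, the ether can, the fuel sample, the reducing agent | the island: the oxidiser, the solvent jar]
4. Smuggler goes back to the mainland alone.  [the mainland: the ammonia bottle, the base flask, the chlorine cylinder, the ether can, the fuel sample, the reducing agent | the island: the oxidiser, the solvent jar]
5. Smuggler goes to the island with the fuel sample.  [the mainland: the ammonia bottle, the base flask, the chlorine cylinder, the ether can, the reducing agent | the island: the fuel sample, the oxidiser, the solvent jar]
6. Smuggler goes back to the mainland alone.  [the mainland: the ammonia bottle, the base flask, the chlorine cylinder, the ether can, the reducing agent | the island: the fuel sample, the oxidiser, the solvent jar]
7. Smuggler goes to the island with the base flask.  [the mainland: the ammonia bottle, the chlorine cylinder, the ether can, the reducing agent | the island: the base flask, the fuel sample, the oxidiser, the solvent jar]
8. Smuggler goes back to the mainland alone.  [the mainland: the ammonia bottle, the chlorine cylinder, the ether can, the reducing agent | the island: the base flask, the fuel sample, the oxidiser, the solvent jar]
9. Smuggler goes to the island with the ether can.  [the mainland: the ammonia bottle, the chlorine cylinder, the reducing agent | the island: the base flask, the ether can, the fuel sample, the oxidiser, the solvent jar]
10. Smuggler goes back to the mainland alone.  [the mainland: the ammonia bottle, the chlorine cylinder, the reducing agent | the island: the base flask, the ether can, the fuel sample, the oxidiser, the solvent jar]
11. Smuggler goes to the island with the reducing agent.  [the mainland: the ammonia bottle, the chlorine cylinder | the island: the base flask, the ether can, the fuel sample, the oxidiser, the reducing agent, the solvent jar]
12. Smuggler goes back to the mainland alone.  [the mainland: the ammonia bottle, the chlorine cylinder | the island: the base flask, the ether can, the fuel sample, the oxidiser, the reducing agent, the solvent jar]
13. Smuggler goes to the island with the ammonia bottle.  [the mainland: the chlorine cylinder | the island: the ammonia bottle, the base flask, the ether can, the fuel sample, the oxidiser, the reducing agent, the solvent jar]
14. Smuggler goes back to the mainland alone.  [the mainland: the chlorine cylinder | the island: the ammonia bottle, the base flask, the ether can, the fuel sample, the oxidiser, the reducing agent, the solvent jar]
15. Smuggler goes to the island with the chlorine cylinder.  [the mainland: — | the island: the ammonia bottle, the base flask, the chlorine cylinder, the ether can, the fuel sample, the oxidiser, the reducing agent, the solvent jar]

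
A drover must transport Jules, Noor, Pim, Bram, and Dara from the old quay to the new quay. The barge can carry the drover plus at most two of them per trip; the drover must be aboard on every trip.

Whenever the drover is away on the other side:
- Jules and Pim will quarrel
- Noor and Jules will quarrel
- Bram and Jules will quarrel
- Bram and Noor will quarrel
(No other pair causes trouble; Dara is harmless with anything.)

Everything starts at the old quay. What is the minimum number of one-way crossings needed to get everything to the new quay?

Counting alone: the drover can take at most 2 across per trip to the new quay, so moving all 5 needs at least 3 loaded trips out, with a return between consecutive ones — at least 5 crossings.
The safety rule pushes this higher. Following every safe sequence of crossings, the most of the 5 that can be at the new quay as the barge arrives there on crossing 5 is 4 — never all 5.
So no plan with fewer than 7 crossings exists, and this one achieves 7:
1. Drover goes to the new quay with Jules and Noor.
2. Drover goes back to the old quay with Jules.
3. Drover goes to the new quay with Jules and Pim.
4. Drover goes back to the old quay with Jules.
5. Drover goes to the new quay with Dara and Jules.
6. Drover goes back to the old quay with Jules.
7. Drover goes to the new quay with Bram and Jules.

7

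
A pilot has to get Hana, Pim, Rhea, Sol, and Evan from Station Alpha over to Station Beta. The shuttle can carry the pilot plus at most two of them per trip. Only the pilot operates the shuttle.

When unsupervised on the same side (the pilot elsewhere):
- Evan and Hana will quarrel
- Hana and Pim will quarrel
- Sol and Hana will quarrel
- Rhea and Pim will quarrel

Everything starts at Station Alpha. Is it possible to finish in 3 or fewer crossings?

Counting alone: the pilot can take at most 2 across per trip to Station Beta, so moving all 5 needs at least 3 loaded trips out, with a return between consecutive ones — at least 5 crossings.
Since 3 < 5, 3 crossings cannot be enough. (The shortest complete plan in fact takes 5:)
1. Pilot goes to Station Beta with Hana and Pim.
2. Pilot goes back to Station Alpha with Hana.
3. Pilot goes to Station Beta with Evan and Sol.
4. Pilot goes back to Station Alpha alone.
5. Pilot goes to Station Beta with Hana and Rhea.

No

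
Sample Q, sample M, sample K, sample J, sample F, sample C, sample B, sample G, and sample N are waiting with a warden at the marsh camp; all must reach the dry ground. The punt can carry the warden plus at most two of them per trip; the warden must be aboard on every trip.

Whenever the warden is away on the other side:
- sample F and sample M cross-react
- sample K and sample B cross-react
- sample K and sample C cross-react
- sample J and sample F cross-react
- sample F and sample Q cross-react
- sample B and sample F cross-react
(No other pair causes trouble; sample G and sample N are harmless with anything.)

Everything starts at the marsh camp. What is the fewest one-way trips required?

Counting alone: the warden can take at most 2 across per trip to the dry ground, so moving all 9 needs at least 5 loaded trips out, with a return between consecutive ones — at least 9 crossings.
The safety rule pushes this higher. Following every safe sequence of crossings, the most of the 9 that can be at the dry ground as the punt arrives there on crossing 9 is 8 — never all 9.
So no plan with fewer than 11 crossings exists, and this one achieves 11:
1. Warden goes to the dry ground with sample F and sample K.
2. Warden goes back to the marsh camp alone.
3. Warden goes to the dry ground with sample C.
4. Warden goes back to the marsh camp with sample K.
5. Warden goes to the dry ground with sample B and sample Q.
6. Warden goes back to the marsh camp with sample F.
7. Warden goes to the dry ground with sample J and sample M.
8. Warden goes back to the marsh camp alone.
9. Warden goes to the dry ground with sample G and sample N.
10. Warden goes back to the marsh camp alone.
11. Warden goes to the dry ground with sample F and sample K.

11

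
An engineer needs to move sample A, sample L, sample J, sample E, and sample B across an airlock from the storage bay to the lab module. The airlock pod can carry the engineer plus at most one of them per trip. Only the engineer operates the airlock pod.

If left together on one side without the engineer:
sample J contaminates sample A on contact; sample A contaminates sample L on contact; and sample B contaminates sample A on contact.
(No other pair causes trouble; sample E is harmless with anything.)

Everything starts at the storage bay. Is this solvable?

Following every safe sequence of crossings from the start, the most of the 5 that can be at the lab module as the airlock pod arrives there on crossings 1, 3, 5 is 1, 2, 3 respectively; the best ever achieved is 3 of 5.
From crossing 7 on, no configuration arises that was not already reachable earlier: only 18 distinct safe configurations (who is on which side, and where the airlock pod is) can ever be reached, none of them has everyone across, and every continuation just revisits them. So no valid plan exists.

No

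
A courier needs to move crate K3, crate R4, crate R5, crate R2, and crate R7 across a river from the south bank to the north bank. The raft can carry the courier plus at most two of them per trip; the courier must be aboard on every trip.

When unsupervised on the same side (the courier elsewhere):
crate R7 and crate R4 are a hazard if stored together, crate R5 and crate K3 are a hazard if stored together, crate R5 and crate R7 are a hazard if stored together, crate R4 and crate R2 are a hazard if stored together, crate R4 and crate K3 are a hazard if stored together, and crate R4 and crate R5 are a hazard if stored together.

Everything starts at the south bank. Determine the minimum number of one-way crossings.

Counting alone: the courier can take at most 2 across per trip to the north bank, so moving all 5 needs at least 3 loaded trips out, with a return between consecutive ones — at least 5 crossings.
The safety rule pushes this higher. Following every safe sequence of crossings, the most of the 5 that can be at the north bank as the raft arrives there on crossing 5 is 4 — never all 5.
So no plan with fewer than 7 crossings exists, and this one achieves 7:
1. Courier goes to the north bank with crate R4 and crate R5.  [the south bank: crate K3, crate R2, crate R7 | the north bank: crate R4, crate R5]
2. Courier goes back to the south bank with crate R4.  [the south bank: crate K3, crate R2, crate R4, crate R7 | the north bank: crate R5]
3. Courier goes to the north bank with crate R2 and crate R4.  [the south bank: crate K3, crate R7 | the north bank: crate R2, crate R4, crate R5]
4. Courier goes back to the south bank with crate R4.  [the south bank: crate K3, crate R4, crate R7 | the north bank: crate R2, crate R5]
5. Courier goes to the north bank with crate K3 and crate R7.  [the south bank: crate R4 | the north bank: crate K3, crate R2, crate R5, crate R7]
6. Courier goes back to the south bank with crate R5.  [the south bank: crate R4, crate R5 | the north bank: crate K3, crate R2, crate R7]
7. Courier goes to the north bank with crate R4 and crate R5.  [the south bank: — | the north bank: crate K3, crate R2, crate R4, crate R5, crate R7]

7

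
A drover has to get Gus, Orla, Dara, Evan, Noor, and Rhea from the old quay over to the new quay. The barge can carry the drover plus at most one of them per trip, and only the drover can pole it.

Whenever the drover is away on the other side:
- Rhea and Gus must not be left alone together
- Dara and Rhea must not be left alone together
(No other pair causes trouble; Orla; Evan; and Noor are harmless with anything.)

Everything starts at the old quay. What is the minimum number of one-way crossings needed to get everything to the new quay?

Counting alone: the drover can take at most 1 across per trip to the new quay, so moving all 6 needs at least 6 loaded trips out, with a return between consecutive ones — at least 11 crossings.
The safety rule pushes this higher. Following every safe sequence of crossings, the most of the 6 that can be at the new quay as the barge arrives there on crossing 11 is 5 — never all 6.
So no plan with fewer than 13 crossings exists, and this one achieves 13:
1. Drover goes to the new quay with Rhea.  [the old quay: Dara, Evan, Gus, Noor, Orla | the new quay: Rhea]
2. Drover goes back to the old quay alone.  [the old quay: Dara, Evan, Gus, Noor, Orla | the new quay: Rhea]
3. Drover goes to the new quay with Gus.  [the old quay: Dara, Evan, Noor, Orla | the new quay: Gus, Rhea]
4. Drover goes back to the old quay with Rhea.  [the old quay: Dara, Evan, Noor, Orla, Rhea | the new quay: Gus]
5. Drover goes to the new quay with Dara.  [the old quay: Evan, Noor, Orla, Rhea | the new quay: Dara, Gus]
6. Drover goes back to the old quay alone.  [the old quay: Evan, Noor, Orla, Rhea | the new quay: Dara, Gus]
7. Drover goes to the new quay with Orla.  [the old quay: Evan, Noor, Rhea | the new quay: Dara, Gus, Orla]
8. Drover goes back to the old quay alone.  [the old quay: Evan, Noor, Rhea | the new quay: Dara, Gus, Orla]
9. Drover goes to the new quay with Evan.  [the old quay: Noor, Rhea | the new quay: Dara, Evan, Gus, Orla]
10. Drover goes back to the old quay alone.  [the old quay: Noor, Rhea | the new quay: Dara, Evan, Gus, Orla]
11. Drover goes to the new quay with Noor.  [the old quay: Rhea | the new quay: Dara, Evan, Gus, Noor, Orla]
12. Drover goes back to the old quay alone.  [the old quay: Rhea | the new quay: Dara, Evan, Gus, Noor, Orla]
13. Drover goes to the new quay with Rhea.  [the old quay: — | the new quay: Dara, Evan, Gus, Noor, Orla, Rhea]

13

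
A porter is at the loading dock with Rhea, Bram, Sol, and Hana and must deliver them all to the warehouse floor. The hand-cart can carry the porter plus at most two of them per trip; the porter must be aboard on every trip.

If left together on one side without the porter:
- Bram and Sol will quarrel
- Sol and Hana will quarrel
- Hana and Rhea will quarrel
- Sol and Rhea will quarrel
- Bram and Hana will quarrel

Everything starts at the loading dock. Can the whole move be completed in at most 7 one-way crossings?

Yes — this plan uses 5 crossings (≤ 7):
1. Porter goes to the warehouse floor with Hana and Sol.  [the loading dock: Bram, Rhea | the warehouse floor: Hana, Sol]
2. Porter goes back to the loading dock with Sol.  [the loading dock: Bram, Rhea, Sol | the warehouse floor: Hana]
3. Porter goes to the warehouse floor with Bram and Rhea.  [the loading dock: Sol | the warehouse floor: Bram, Hana, Rhea]
4. Porter goes back to the loading dock with Hana.  [the loading dock: Hana, Sol | the warehouse floor: Bram, Rhea]
5. Porter goes to the warehouse floor with Hana and Sol.  [the loading dock: — | the warehouse floor: Bram, Hana, Rhea, Sol]

Yes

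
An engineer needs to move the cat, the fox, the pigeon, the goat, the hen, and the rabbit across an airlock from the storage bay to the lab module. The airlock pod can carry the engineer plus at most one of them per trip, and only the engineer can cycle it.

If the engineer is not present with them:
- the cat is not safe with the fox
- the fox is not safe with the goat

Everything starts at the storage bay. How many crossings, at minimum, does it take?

Counting alone: the engineer can take at most 1 across per trip to the lab module, so moving all 6 needs at least 6 loaded trips out, with a return between consecutive ones — at least 11 crossings.
The safety rule pushes this higher. Following every safe sequence of crossings, the most of the 6 that can be at the lab module as the airlock pod arrives there on crossing 11 is 5 — never all 6.
So no plan with fewer than 13 crossings exists, and this one achieves 13:
1. Engineer goes to the lab module with the fox.
2. Engineer goes back to the storage bay alone.
3. Engineer goes to the lab module with the cat.
4. Engineer goes back to the storage bay with the fox.
5. Engineer goes to the lab module with the goat.
6. Engineer goes back to the storage bay alone.
7. Engineer goes to the lab module with the pigeon.
8. Engineer goes back to the storage bay alone.
9. Engineer goes to the lab module with the hen.
10. Engineer goes back to the storage bay alone.
11. Engineer goes to the lab module with the rabbit.
12. Engineer goes back to the storage bay alone.
13. Engineer goes to the lab module with the fox.

13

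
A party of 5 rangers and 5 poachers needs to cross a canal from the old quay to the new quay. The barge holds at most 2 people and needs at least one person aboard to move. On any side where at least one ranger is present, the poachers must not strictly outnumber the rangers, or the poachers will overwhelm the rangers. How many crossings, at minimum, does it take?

impossible

Following every safe sequence of crossings from the start, the most of the 10 that can be at the new quay as the barge arrives there on crossings 1, 3, 5, 7 is 2, 3, 4, 5 respectively; the best ever achieved is 5 of 10.
From crossing 9 on, no configuration arises that was not already reachable earlier: only 13 distinct safe configurations (who is on which side, and where the barge is) can ever be reached, none of them has everyone across, and every continuation just revisits them. They are: 0 rangers + 0 poachers across (barge back at the start); 0 rangers + 1 poacher across (barge there); 0 rangers + 1 poacher across (barge back at the start); 0 rangers + 2 poachers across (barge there); 0 rangers + 2 poachers across (barge back at the start); 0 rangers + 3 poachers across (barge there); 0 rangers + 3 poachers across (barge back at the start); 0 rangers + 4 poachers across (barge there); 0 rangers + 4 poachers across (barge back at the start); 0 rangers + 5 poachers across (barge there); 1 ranger + 1 poacher across (barge there); 1 ranger + 1 poacher across (barge back at the start); 2 rangers + 2 poachers across (barge there). So no valid plan exists.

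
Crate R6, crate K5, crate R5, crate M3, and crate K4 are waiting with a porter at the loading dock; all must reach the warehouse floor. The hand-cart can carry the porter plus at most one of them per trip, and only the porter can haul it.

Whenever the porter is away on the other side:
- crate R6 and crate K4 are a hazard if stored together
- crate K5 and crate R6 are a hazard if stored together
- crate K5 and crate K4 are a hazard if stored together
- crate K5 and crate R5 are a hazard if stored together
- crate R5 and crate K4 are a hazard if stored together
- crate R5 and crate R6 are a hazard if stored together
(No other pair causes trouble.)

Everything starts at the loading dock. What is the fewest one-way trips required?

Whatever the first load, the items left behind include a forbidden pair without the porter. No opening move is safe, so no plan exists.

impossible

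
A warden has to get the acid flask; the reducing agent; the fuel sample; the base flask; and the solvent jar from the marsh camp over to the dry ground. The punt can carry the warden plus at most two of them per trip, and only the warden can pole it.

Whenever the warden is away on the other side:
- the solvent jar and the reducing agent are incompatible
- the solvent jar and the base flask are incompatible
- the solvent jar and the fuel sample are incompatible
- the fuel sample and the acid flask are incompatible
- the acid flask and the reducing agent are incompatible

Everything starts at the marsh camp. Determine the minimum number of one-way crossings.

Counting alone: the warden can take at most 2 across per trip to the dry ground, so moving all 5 needs at least 3 loaded trips out, with a return between consecutive ones — at least 5 crossings.
The safety rule pushes this higher. Following every safe sequence of crossings, the most of the 5 that can be at the dry ground as the punt arrives there on crossing 5 is 4 — never all 5.
So no plan with fewer than 7 crossings exists, and this one achieves 7:
1. Warden goes to the dry ground with the acid flask and the solvent jar.
2. Warden goes back to the marsh camp alone.
3. Warden goes to the dry ground with the reducing agent.
4. Warden goes back to the marsh camp with the acid flask and the solvent jar.
5. Warden goes to the dry ground with the base flask and the fuel sample.
6. Warden goes back to the marsh camp alone.
7. Warden goes to the dry ground with the acid flask and the solvent jar.

7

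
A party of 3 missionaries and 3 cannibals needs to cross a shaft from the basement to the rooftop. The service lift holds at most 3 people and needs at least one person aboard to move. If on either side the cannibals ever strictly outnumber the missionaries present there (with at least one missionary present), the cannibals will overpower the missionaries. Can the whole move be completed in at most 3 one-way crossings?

No

Counting alone: each trip to the rooftop takes at most 3 across and each return brings at least 1 back, so after t trips out (and t−1 returns) at most 3t − (t−1) of the 6 are across; that first reaches 6 at t = 3, so at least 5 crossings are needed.
Since 3 < 5, 3 crossings cannot be enough. (The shortest complete plan in fact takes 5:)
1. 2 cannibals → the rooftop.  (the basement: 3M 1C; the rooftop: 0M 2C)
2. 1 cannibal ← the basement.  (the basement: 3M 2C; the rooftop: 0M 1C)
3. 3 missionaries → the rooftop.  (the basement: 0M 2C; the rooftop: 3M 1C)
4. 1 cannibal ← the basement.  (the basement: 0M 3C; the rooftop: 3M 0C)
5. 3 cannibals → the rooftop.  (the basement: 0M 0C; the rooftop: 3M 3C)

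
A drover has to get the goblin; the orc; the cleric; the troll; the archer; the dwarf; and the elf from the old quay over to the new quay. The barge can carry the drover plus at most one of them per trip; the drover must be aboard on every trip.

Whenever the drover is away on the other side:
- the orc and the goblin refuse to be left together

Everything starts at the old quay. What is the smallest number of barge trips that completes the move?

Counting alone: the drover can take at most 1 across per trip to the new quay, so moving all 7 needs at least 7 loaded trips out, with a return between consecutive ones — at least 13 crossings.
The plan below uses exactly 13 crossings, so it is optimal:
1. Drover goes to the new quay with the goblin.  [the old quay: the archer, the cleric, the dwarf, the elf, the orc, the troll | the new quay: the goblin]
2. Drover goes back to the old quay alone.  [the old quay: the archer, the cleric, the dwarf, the elf, the orc, the troll | the new quay: the goblin]
3. Drover goes to the new quay with the cleric.  [the old quay: the archer, the dwarf, the elf, the orc, the troll | the new quay: the cleric, the goblin]
4. Drover goes back to the old quay alone.  [the old quay: the archer, the dwarf, the elf, the orc, the troll | the new quay: the cleric, the goblin]
5. Drover goes to the new quay with the troll.  [the old quay: the archer, the dwarf, the elf, the orc | the new quay: the cleric, the goblin, the troll]
6. Drover goes back to the old quay alone.  [the old quay: the archer, the dwarf, the elf, the orc | the new quay: the cleric, the goblin, the troll]
7. Drover goes to the new quay with the archer.  [the old quay: the dwarf, the elf, the orc | the new quay: the archer, the cleric, the goblin, the troll]
8. Drover goes back to the old quay alone.  [the old quay: the dwarf, the elf, the orc | the new quay: the archer, the cleric, the goblin, the troll]
9. Drover goes to the new quay with the dwarf.  [the old quay: the elf, the orc | the new quay: the archer, the cleric, the dwarf, the goblin, the troll]
10. Drover goes back to the old quay alone.  [the old quay: the elf, the orc | the new quay: the archer, the cleric, the dwarf, the goblin, the troll]
11. Drover goes to the new quay with the elf.  [the old quay: the orc | the new quay: the archer, the cleric, the dwarf, the elf, the goblin, the troll]
12. Drover goes back to the old quay alone.  [the old quay: the orc | the new quay: the archer, the cleric, the dwarf, the elf, the goblin, the troll]
13. Drover goes to the new quay with the orc.  [the old quay: — | the new quay: the archer, the cleric, the dwarf, the elf, the goblin, the orc, the troll]

13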